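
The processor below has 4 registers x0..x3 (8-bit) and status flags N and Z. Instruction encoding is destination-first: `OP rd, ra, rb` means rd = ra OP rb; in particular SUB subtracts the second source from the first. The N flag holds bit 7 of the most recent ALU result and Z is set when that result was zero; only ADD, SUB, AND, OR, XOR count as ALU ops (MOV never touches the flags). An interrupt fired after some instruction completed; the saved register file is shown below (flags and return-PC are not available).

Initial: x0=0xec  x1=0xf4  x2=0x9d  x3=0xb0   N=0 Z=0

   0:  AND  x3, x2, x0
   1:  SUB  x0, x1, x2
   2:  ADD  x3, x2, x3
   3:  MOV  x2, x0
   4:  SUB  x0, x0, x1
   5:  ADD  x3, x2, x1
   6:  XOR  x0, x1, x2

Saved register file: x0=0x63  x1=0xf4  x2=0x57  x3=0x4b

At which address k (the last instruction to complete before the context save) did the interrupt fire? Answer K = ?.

after  0: x0=0xec x1=0xf4 x2=0x9d x3=0x8c  N=1 Z=0
after  1: x0=0x57 x1=0xf4 x2=0x9d x3=0x8c  N=0 Z=0
after  2: x0=0x57 x1=0xf4 x2=0x9d x3=0x29  N=0 Z=0
after  3: x0=0x57 x1=0xf4 x2=0x57 x3=0x29  N=0 Z=0
after  4: x0=0x63 x1=0xf4 x2=0x57 x3=0x29  N=0 Z=0
after  5: x0=0x63 x1=0xf4 x2=0x57 x3=0x4b  N=0 Z=0
-- IRQ taken; context saved, return-PC = 6 --

K = 5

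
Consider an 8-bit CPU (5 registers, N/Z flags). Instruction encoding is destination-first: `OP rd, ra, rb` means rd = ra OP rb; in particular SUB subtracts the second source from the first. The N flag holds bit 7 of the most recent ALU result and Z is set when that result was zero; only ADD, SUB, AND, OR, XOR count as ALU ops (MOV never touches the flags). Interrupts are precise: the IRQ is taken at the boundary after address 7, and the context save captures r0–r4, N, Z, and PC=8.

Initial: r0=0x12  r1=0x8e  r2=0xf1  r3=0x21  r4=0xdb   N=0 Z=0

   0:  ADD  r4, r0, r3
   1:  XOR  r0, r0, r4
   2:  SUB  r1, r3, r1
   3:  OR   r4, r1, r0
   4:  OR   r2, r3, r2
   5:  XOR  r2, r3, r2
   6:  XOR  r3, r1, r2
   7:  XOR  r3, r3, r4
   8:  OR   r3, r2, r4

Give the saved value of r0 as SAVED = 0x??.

after  0: r0=0x12 r1=0x8e r2=0xf1 r3=0x21 r4=0x33  N=0 Z=0
after  1: r0=0x21 r1=0x8e r2=0xf1 r3=0x21 r4=0x33  N=0 Z=0
after  2: r0=0x21 r1=0x93 r2=0xf1 r3=0x21 r4=0x33  N=1 Z=0
after  3: r0=0x21 r1=0x93 r2=0xf1 r3=0x21 r4=0xb3  N=1 Z=0
after  4: r0=0x21 r1=0x93 r2=0xf1 r3=0x21 r4=0xb3  N=1 Z=0
after  5: r0=0x21 r1=0x93 r2=0xd0 r3=0x21 r4=0xb3  N=1 Z=0
after  6: r0=0x21 r1=0x93 r2=0xd0 r3=0x43 r4=0xb3  N=0 Z=0
after  7: r0=0x21 r1=0x93 r2=0xd0 r3=0xf0 r4=0xb3  N=1 Z=0
-- IRQ taken; context saved, return-PC = 8 --

SAVED = 0x21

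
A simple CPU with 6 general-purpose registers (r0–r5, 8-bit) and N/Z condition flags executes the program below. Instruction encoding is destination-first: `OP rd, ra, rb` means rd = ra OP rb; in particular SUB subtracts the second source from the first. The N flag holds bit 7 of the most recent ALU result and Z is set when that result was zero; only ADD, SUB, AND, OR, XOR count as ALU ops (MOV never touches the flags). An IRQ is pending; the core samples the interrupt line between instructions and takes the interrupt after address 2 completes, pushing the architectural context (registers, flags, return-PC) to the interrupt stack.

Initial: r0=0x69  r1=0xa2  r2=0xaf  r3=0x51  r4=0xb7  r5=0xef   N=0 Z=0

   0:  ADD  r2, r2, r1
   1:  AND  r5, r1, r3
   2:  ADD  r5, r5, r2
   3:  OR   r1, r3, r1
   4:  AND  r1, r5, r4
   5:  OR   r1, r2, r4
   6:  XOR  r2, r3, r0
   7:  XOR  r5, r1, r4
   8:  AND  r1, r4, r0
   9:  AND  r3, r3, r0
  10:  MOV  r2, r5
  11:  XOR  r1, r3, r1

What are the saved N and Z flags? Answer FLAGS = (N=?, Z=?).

FLAGS = (N=0, Z=0)

after  0: r0=0x69 r1=0xa2 r2=0x51 r3=0x51 r4=0xb7 r5=0xef  N=0 Z=0
after  1: r0=0x69 r1=0xa2 r2=0x51 r3=0x51 r4=0xb7 r5=0x00  N=0 Z=1
after  2: r0=0x69 r1=0xa2 r2=0x51 r3=0x51 r4=0xb7 r5=0x51  N=0 Z=0
-- IRQ taken; context saved, return-PC = 3 --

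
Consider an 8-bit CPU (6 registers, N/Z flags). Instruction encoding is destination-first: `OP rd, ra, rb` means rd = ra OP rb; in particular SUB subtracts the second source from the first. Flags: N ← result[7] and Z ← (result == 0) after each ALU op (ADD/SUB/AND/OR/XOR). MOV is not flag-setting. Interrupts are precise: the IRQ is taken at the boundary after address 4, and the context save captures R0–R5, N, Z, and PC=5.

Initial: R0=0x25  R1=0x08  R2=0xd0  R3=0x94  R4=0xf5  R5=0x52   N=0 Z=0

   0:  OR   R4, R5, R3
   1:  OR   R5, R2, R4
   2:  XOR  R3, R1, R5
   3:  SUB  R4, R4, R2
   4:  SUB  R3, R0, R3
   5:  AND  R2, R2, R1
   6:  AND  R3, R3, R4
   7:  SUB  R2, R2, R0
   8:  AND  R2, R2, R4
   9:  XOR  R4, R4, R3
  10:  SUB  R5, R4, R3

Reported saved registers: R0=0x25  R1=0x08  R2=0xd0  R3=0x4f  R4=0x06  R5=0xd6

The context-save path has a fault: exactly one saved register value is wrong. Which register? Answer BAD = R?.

after  0: R0=0x25 R1=0x08 R2=0xd0 R3=0x94 R4=0xd6 R5=0x52  N=1 Z=0
after  1: R0=0x25 R1=0x08 R2=0xd0 R3=0x94 R4=0xd6 R5=0xd6  N=1 Z=0
after  2: R0=0x25 R1=0x08 R2=0xd0 R3=0xde R4=0xd6 R5=0xd6  N=1 Z=0
after  3: R0=0x25 R1=0x08 R2=0xd0 R3=0xde R4=0x06 R5=0xd6  N=0 Z=0
after  4: R0=0x25 R1=0x08 R2=0xd0 R3=0x47 R4=0x06 R5=0xd6  N=0 Z=0
-- IRQ taken; context saved, return-PC = 5 --
mismatch: R3: reported 0x4f vs actual 0x47

BAD = R3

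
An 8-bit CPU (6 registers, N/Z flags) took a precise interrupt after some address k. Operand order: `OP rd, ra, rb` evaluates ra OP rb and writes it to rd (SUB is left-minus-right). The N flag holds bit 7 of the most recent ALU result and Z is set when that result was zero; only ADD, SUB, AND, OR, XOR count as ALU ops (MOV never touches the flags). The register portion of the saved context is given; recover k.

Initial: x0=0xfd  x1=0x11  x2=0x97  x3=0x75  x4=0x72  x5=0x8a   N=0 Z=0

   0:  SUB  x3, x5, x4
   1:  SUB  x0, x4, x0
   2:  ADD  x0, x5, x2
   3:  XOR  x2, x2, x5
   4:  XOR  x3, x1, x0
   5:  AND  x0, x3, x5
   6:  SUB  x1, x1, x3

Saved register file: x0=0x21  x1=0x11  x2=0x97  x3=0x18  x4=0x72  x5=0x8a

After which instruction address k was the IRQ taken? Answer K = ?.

after  0: x0=0xfd x1=0x11 x2=0x97 x3=0x18 x4=0x72 x5=0x8a  N=0 Z=0
after  1: x0=0x75 x1=0x11 x2=0x97 x3=0x18 x4=0x72 x5=0x8a  N=0 Z=0
after  2: x0=0x21 x1=0x11 x2=0x97 x3=0x18 x4=0x72 x5=0x8a  N=0 Z=0
-- IRQ taken; context saved, return-PC = 3 --

K = 2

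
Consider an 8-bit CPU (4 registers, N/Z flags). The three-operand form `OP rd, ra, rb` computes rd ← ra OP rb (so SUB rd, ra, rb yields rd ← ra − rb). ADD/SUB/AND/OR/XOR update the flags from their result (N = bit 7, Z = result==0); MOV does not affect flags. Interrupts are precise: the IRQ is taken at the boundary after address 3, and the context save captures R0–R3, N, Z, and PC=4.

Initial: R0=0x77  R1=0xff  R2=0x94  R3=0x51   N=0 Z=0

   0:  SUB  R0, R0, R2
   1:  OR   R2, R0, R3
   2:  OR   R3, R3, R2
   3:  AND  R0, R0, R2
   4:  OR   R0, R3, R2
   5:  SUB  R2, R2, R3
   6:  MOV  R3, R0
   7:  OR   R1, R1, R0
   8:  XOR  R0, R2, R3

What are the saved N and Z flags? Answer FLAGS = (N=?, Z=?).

after  0: R0=0xe3 R1=0xff R2=0x94 R3=0x51  N=1 Z=0
after  1: R0=0xe3 R1=0xff R2=0xf3 R3=0x51  N=1 Z=0
after  2: R0=0xe3 R1=0xff R2=0xf3 R3=0xf3  N=1 Z=0
after  3: R0=0xe3 R1=0xff R2=0xf3 R3=0xf3  N=1 Z=0
-- IRQ taken; context saved, return-PC = 4 --

FLAGS = (N=1, Z=0)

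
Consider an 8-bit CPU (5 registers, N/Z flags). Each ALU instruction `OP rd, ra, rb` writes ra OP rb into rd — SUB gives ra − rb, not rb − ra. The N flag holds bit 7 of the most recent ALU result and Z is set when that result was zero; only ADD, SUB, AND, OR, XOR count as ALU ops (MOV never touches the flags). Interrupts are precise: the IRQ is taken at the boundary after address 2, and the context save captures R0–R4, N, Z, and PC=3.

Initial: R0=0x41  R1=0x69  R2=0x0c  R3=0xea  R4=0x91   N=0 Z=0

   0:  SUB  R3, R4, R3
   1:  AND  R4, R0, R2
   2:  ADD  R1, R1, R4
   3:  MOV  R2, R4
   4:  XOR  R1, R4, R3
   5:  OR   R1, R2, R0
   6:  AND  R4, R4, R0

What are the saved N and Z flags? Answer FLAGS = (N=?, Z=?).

after  0: R0=0x41 R1=0x69 R2=0x0c R3=0xa7 R4=0x91  N=1 Z=0
after  1: R0=0x41 R1=0x69 R2=0x0c R3=0xa7 R4=0x00  N=0 Z=1
after  2: R0=0x41 R1=0x69 R2=0x0c R3=0xa7 R4=0x00  N=0 Z=0
-- IRQ taken; context saved, return-PC = 3 --

FLAGS = (N=0, Z=0)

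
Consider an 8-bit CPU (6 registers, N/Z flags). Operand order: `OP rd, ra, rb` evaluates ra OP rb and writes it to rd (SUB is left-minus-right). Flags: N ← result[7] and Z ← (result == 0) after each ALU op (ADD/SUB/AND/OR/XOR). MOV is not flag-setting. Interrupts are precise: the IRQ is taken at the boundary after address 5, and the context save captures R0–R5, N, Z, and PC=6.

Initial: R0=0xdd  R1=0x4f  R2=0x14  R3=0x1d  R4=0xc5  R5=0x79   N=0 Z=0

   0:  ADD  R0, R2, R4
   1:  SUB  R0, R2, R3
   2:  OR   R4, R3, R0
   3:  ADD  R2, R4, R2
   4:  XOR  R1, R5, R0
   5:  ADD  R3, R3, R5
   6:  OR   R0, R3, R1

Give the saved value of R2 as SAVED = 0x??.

SAVED = 0x13

after  0: R0=0xd9 R1=0x4f R2=0x14 R3=0x1d R4=0xc5 R5=0x79  N=1 Z=0
after  1: R0=0xf7 R1=0x4f R2=0x14 R3=0x1d R4=0xc5 R5=0x79  N=1 Z=0
after  2: R0=0xf7 R1=0x4f R2=0x14 R3=0x1d R4=0xff R5=0x79  N=1 Z=0
after  3: R0=0xf7 R1=0x4f R2=0x13 R3=0x1d R4=0xff R5=0x79  N=0 Z=0
after  4: R0=0xf7 R1=0x8e R2=0x13 R3=0x1d R4=0xff R5=0x79  N=1 Z=0
after  5: R0=0xf7 R1=0x8e R2=0x13 R3=0x96 R4=0xff R5=0x79  N=1 Z=0
-- IRQ taken; context saved, return-PC = 6 --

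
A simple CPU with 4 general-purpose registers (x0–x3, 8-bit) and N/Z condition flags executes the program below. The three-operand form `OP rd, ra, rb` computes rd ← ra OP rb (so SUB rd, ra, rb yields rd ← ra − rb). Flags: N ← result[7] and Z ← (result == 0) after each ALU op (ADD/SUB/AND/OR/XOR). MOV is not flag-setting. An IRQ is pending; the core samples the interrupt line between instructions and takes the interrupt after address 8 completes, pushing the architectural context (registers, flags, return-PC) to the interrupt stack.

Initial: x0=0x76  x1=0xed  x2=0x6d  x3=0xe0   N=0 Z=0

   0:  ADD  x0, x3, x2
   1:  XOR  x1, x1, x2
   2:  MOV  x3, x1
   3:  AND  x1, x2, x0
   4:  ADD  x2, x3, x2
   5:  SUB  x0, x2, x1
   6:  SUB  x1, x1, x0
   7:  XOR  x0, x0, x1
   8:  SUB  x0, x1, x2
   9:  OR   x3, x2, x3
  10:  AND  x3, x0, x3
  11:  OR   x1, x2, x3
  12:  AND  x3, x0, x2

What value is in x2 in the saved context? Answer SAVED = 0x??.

after  0: x0=0x4d x1=0xed x2=0x6d x3=0xe0  N=0 Z=0
after  1: x0=0x4d x1=0x80 x2=0x6d x3=0xe0  N=1 Z=0
after  2: x0=0x4d x1=0x80 x2=0x6d x3=0x80  N=1 Z=0
after  3: x0=0x4d x1=0x4d x2=0x6d x3=0x80  N=0 Z=0
after  4: x0=0x4d x1=0x4d x2=0xed x3=0x80  N=1 Z=0
after  5: x0=0xa0 x1=0x4d x2=0xed x3=0x80  N=1 Z=0
after  6: x0=0xa0 x1=0xad x2=0xed x3=0x80  N=1 Z=0
after  7: x0=0x0d x1=0xad x2=0xed x3=0x80  N=0 Z=0
after  8: x0=0xc0 x1=0xad x2=0xed x3=0x80  N=1 Z=0
-- IRQ taken; context saved, return-PC = 9 --

SAVED = 0xed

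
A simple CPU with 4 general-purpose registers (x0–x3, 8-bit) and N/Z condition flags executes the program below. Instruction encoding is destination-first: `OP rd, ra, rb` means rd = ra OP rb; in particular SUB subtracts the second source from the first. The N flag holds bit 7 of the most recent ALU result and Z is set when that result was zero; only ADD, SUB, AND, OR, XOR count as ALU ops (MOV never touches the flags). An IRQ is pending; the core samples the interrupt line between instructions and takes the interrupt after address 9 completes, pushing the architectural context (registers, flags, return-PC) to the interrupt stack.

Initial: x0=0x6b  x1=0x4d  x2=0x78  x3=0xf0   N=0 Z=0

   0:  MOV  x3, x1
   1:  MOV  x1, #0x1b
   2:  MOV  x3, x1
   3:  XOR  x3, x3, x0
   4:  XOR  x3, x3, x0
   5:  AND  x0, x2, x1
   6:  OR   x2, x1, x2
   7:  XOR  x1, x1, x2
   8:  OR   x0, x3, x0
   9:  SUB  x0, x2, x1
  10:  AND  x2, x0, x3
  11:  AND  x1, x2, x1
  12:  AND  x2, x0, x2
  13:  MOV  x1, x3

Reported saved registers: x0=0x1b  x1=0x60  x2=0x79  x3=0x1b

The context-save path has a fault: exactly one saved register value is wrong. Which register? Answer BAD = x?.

after  0: x0=0x6b x1=0x4d x2=0x78 x3=0x4d  N=0 Z=0
after  1: x0=0x6b x1=0x1b x2=0x78 x3=0x4d  N=0 Z=0
after  2: x0=0x6b x1=0x1b x2=0x78 x3=0x1b  N=0 Z=0
after  3: x0=0x6b x1=0x1b x2=0x78 x3=0x70  N=0 Z=0
after  4: x0=0x6b x1=0x1b x2=0x78 x3=0x1b  N=0 Z=0
after  5: x0=0x18 x1=0x1b x2=0x78 x3=0x1b  N=0 Z=0
after  6: x0=0x18 x1=0x1b x2=0x7b x3=0x1b  N=0 Z=0
after  7: x0=0x18 x1=0x60 x2=0x7b x3=0x1b  N=0 Z=0
after  8: x0=0x1b x1=0x60 x2=0x7b x3=0x1b  N=0 Z=0
after  9: x0=0x1b x1=0x60 x2=0x7b x3=0x1b  N=0 Z=0
-- IRQ taken; context saved, return-PC = 10 --
mismatch: x2: reported 0x79 vs actual 0x7b

BAD = x2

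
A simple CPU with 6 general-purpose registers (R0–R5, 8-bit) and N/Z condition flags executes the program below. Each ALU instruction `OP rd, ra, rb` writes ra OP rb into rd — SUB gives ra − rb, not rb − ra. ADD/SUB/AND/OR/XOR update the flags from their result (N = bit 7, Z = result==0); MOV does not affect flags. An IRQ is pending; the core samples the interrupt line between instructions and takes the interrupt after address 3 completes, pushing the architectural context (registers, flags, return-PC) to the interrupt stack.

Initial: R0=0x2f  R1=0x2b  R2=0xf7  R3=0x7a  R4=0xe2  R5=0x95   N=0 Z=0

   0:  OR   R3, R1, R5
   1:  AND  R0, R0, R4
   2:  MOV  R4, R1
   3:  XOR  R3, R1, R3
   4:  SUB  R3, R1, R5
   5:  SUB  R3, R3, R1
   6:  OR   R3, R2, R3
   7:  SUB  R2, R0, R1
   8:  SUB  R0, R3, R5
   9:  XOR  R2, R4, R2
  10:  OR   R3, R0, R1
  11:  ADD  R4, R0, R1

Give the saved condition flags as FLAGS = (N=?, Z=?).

FLAGS = (N=1, Z=0)

after  0: R0=0x2f R1=0x2b R2=0xf7 R3=0xbf R4=0xe2 R5=0x95  N=1 Z=0
after  1: R0=0x22 R1=0x2b R2=0xf7 R3=0xbf R4=0xe2 R5=0x95  N=0 Z=0
after  2: R0=0x22 R1=0x2b R2=0xf7 R3=0xbf R4=0x2b R5=0x95  N=0 Z=0
after  3: R0=0x22 R1=0x2b R2=0xf7 R3=0x94 R4=0x2b R5=0x95  N=1 Z=0
-- IRQ taken; context saved, return-PC = 4 --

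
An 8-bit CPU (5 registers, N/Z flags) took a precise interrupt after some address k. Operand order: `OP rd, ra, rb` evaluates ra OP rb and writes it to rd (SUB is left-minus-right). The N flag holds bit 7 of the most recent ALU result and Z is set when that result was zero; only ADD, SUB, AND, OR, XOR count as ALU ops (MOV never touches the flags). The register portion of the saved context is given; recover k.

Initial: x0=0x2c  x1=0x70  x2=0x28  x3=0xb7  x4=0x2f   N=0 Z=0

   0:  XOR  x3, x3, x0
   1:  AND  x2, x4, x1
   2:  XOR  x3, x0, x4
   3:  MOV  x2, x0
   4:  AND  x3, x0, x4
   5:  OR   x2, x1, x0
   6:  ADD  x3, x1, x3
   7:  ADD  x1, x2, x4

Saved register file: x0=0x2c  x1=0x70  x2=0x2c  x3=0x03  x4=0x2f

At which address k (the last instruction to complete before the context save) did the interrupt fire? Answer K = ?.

after  0: x0=0x2c x1=0x70 x2=0x28 x3=0x9b x4=0x2f  N=1 Z=0
after  1: x0=0x2c x1=0x70 x2=0x20 x3=0x9b x4=0x2f  N=0 Z=0
after  2: x0=0x2c x1=0x70 x2=0x20 x3=0x03 x4=0x2f  N=0 Z=0
after  3: x0=0x2c x1=0x70 x2=0x2c x3=0x03 x4=0x2f  N=0 Z=0
-- IRQ taken; context saved, return-PC = 4 --

K = 3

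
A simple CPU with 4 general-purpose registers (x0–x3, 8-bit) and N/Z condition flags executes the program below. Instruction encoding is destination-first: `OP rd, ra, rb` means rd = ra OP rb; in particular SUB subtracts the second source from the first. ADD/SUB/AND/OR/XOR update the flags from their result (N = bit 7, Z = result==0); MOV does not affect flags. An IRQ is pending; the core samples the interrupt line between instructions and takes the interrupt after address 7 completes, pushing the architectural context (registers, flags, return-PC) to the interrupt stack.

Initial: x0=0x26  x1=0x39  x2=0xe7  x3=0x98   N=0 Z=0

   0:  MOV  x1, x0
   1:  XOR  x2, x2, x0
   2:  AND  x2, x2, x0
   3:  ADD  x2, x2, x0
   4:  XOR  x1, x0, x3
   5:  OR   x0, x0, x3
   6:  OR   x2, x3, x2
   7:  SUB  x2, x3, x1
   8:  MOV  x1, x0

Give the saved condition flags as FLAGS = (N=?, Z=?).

FLAGS = (N=1, Z=0)

after  0: x0=0x26 x1=0x26 x2=0xe7 x3=0x98  N=0 Z=0
after  1: x0=0x26 x1=0x26 x2=0xc1 x3=0x98  N=1 Z=0
after  2: x0=0x26 x1=0x26 x2=0x00 x3=0x98  N=0 Z=1
after  3: x0=0x26 x1=0x26 x2=0x26 x3=0x98  N=0 Z=0
after  4: x0=0x26 x1=0xbe x2=0x26 x3=0x98  N=1 Z=0
after  5: x0=0xbe x1=0xbe x2=0x26 x3=0x98  N=1 Z=0
after  6: x0=0xbe x1=0xbe x2=0xbe x3=0x98  N=1 Z=0
after  7: x0=0xbe x1=0xbe x2=0xda x3=0x98  N=1 Z=0
-- IRQ taken; context saved, return-PC = 8 --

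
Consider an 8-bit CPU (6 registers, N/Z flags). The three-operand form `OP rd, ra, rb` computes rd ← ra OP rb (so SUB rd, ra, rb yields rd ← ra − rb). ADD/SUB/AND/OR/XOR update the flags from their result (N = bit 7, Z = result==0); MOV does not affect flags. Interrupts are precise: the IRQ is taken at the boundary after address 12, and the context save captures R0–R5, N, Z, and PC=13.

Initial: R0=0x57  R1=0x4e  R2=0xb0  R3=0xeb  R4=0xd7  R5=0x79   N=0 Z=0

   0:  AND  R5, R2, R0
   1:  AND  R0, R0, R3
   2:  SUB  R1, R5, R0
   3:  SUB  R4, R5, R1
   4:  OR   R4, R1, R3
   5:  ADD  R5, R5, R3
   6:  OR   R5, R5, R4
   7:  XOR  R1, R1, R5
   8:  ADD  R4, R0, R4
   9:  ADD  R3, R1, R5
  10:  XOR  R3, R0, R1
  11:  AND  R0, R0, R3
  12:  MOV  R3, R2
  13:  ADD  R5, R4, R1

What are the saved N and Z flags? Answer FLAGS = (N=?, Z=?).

after  0: R0=0x57 R1=0x4e R2=0xb0 R3=0xeb R4=0xd7 R5=0x10  N=0 Z=0
after  1: R0=0x43 R1=0x4e R2=0xb0 R3=0xeb R4=0xd7 R5=0x10  N=0 Z=0
after  2: R0=0x43 R1=0xcd R2=0xb0 R3=0xeb R4=0xd7 R5=0x10  N=1 Z=0
after  3: R0=0x43 R1=0xcd R2=0xb0 R3=0xeb R4=0x43 R5=0x10  N=0 Z=0
after  4: R0=0x43 R1=0xcd R2=0xb0 R3=0xeb R4=0xef R5=0x10  N=1 Z=0
after  5: R0=0x43 R1=0xcd R2=0xb0 R3=0xeb R4=0xef R5=0xfb  N=1 Z=0
after  6: R0=0x43 R1=0xcd R2=0xb0 R3=0xeb R4=0xef R5=0xff  N=1 Z=0
after  7: R0=0x43 R1=0x32 R2=0xb0 R3=0xeb R4=0xef R5=0xff  N=0 Z=0
after  8: R0=0x43 R1=0x32 R2=0xb0 R3=0xeb R4=0x32 R5=0xff  N=0 Z=0
after  9: R0=0x43 R1=0x32 R2=0xb0 R3=0x31 R4=0x32 R5=0xff  N=0 Z=0
after 10: R0=0x43 R1=0x32 R2=0xb0 R3=0x71 R4=0x32 R5=0xff  N=0 Z=0
after 11: R0=0x41 R1=0x32 R2=0xb0 R3=0x71 R4=0x32 R5=0xff  N=0 Z=0
after 12: R0=0x41 R1=0x32 R2=0xb0 R3=0xb0 R4=0x32 R5=0xff  N=0 Z=0
-- IRQ taken; context saved, return-PC = 13 --

FLAGS = (N=0, Z=0)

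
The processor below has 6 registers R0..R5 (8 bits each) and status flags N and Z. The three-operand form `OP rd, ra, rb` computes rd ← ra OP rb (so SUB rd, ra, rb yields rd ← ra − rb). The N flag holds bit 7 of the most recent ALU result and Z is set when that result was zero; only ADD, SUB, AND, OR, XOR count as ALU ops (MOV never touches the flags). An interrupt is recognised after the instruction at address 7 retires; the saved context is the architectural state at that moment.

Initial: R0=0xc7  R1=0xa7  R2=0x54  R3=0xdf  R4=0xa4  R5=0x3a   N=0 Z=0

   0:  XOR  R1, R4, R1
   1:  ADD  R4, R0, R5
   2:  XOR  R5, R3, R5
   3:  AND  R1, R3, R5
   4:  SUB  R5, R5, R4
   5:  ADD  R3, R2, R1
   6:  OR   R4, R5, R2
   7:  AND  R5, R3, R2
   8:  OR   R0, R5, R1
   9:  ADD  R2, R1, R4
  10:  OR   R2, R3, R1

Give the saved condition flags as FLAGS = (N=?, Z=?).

FLAGS = (N=0, Z=0)

after  0: R0=0xc7 R1=0x03 R2=0x54 R3=0xdf R4=0xa4 R5=0x3a  N=0 Z=0
after  1: R0=0xc7 R1=0x03 R2=0x54 R3=0xdf R4=0x01 R5=0x3a  N=0 Z=0
after  2: R0=0xc7 R1=0x03 R2=0x54 R3=0xdf R4=0x01 R5=0xe5  N=1 Z=0
after  3: R0=0xc7 R1=0xc5 R2=0x54 R3=0xdf R4=0x01 R5=0xe5  N=1 Z=0
after  4: R0=0xc7 R1=0xc5 R2=0x54 R3=0xdf R4=0x01 R5=0xe4  N=1 Z=0
after  5: R0=0xc7 R1=0xc5 R2=0x54 R3=0x19 R4=0x01 R5=0xe4  N=0 Z=0
after  6: R0=0xc7 R1=0xc5 R2=0x54 R3=0x19 R4=0xf4 R5=0xe4  N=1 Z=0
after  7: R0=0xc7 R1=0xc5 R2=0x54 R3=0x19 R4=0xf4 R5=0x10  N=0 Z=0
-- IRQ taken; context saved, return-PC = 8 --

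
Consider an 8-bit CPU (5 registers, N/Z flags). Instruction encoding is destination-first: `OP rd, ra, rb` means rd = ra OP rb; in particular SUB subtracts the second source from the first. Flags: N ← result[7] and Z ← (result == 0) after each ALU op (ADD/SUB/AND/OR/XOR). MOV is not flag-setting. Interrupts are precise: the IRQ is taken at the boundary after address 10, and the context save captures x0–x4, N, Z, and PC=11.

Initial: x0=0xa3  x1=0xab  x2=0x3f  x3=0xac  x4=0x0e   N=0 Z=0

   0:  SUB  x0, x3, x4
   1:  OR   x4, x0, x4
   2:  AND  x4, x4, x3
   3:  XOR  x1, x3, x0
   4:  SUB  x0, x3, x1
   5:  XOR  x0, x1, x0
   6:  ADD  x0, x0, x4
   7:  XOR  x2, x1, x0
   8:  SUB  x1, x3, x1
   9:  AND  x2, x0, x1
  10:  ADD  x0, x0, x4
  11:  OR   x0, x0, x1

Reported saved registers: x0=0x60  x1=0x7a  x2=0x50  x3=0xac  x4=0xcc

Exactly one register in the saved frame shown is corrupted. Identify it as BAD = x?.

after  0: x0=0x9e x1=0xab x2=0x3f x3=0xac x4=0x0e  N=1 Z=0
after  1: x0=0x9e x1=0xab x2=0x3f x3=0xac x4=0x9e  N=1 Z=0
after  2: x0=0x9e x1=0xab x2=0x3f x3=0xac x4=0x8c  N=1 Z=0
after  3: x0=0x9e x1=0x32 x2=0x3f x3=0xac x4=0x8c  N=0 Z=0
after  4: x0=0x7a x1=0x32 x2=0x3f x3=0xac x4=0x8c  N=0 Z=0
after  5: x0=0x48 x1=0x32 x2=0x3f x3=0xac x4=0x8c  N=0 Z=0
after  6: x0=0xd4 x1=0x32 x2=0x3f x3=0xac x4=0x8c  N=1 Z=0
after  7: x0=0xd4 x1=0x32 x2=0xe6 x3=0xac x4=0x8c  N=1 Z=0
after  8: x0=0xd4 x1=0x7a x2=0xe6 x3=0xac x4=0x8c  N=0 Z=0
after  9: x0=0xd4 x1=0x7a x2=0x50 x3=0xac x4=0x8c  N=0 Z=0
after 10: x0=0x60 x1=0x7a x2=0x50 x3=0xac x4=0x8c  N=0 Z=0
-- IRQ taken; context saved, return-PC = 11 --
mismatch: x4: reported 0xcc vs actual 0x8c

BAD = x4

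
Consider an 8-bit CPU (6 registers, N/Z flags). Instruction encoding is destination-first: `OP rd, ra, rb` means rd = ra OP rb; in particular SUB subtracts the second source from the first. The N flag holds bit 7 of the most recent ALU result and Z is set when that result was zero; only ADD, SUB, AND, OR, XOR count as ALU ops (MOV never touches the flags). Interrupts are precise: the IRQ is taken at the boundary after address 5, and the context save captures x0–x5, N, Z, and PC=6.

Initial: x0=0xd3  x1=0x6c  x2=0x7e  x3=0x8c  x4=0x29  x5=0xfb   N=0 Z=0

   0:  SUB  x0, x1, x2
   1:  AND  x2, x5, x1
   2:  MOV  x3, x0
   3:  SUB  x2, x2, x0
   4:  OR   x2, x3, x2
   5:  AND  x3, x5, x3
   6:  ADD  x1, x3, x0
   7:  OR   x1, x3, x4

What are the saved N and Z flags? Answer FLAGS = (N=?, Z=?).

FLAGS = (N=1, Z=0)

after  0: x0=0xee x1=0x6c x2=0x7e x3=0x8c x4=0x29 x5=0xfb  N=1 Z=0
after  1: x0=0xee x1=0x6c x2=0x68 x3=0x8c x4=0x29 x5=0xfb  N=0 Z=0
after  2: x0=0xee x1=0x6c x2=0x68 x3=0xee x4=0x29 x5=0xfb  N=0 Z=0
after  3: x0=0xee x1=0x6c x2=0x7a x3=0xee x4=0x29 x5=0xfb  N=0 Z=0
after  4: x0=0xee x1=0x6c x2=0xfe x3=0xee x4=0x29 x5=0xfb  N=1 Z=0
after  5: x0=0xee x1=0x6c x2=0xfe x3=0xea x4=0x29 x5=0xfb  N=1 Z=0
-- IRQ taken; context saved, return-PC = 6 --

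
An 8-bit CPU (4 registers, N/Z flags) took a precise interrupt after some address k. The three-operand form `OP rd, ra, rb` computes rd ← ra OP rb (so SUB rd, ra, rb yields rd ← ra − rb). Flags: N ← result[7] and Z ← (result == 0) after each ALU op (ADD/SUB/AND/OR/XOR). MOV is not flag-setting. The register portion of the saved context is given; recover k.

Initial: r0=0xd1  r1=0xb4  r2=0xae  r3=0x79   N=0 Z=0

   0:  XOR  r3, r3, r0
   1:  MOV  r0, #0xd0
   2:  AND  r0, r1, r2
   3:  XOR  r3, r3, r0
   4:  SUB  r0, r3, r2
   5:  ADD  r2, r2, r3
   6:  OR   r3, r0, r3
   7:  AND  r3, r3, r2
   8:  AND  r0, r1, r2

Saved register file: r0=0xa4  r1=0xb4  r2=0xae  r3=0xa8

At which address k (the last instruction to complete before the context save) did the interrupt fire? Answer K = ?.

after  0: r0=0xd1 r1=0xb4 r2=0xae r3=0xa8  N=1 Z=0
after  1: r0=0xd0 r1=0xb4 r2=0xae r3=0xa8  N=1 Z=0
after  2: r0=0xa4 r1=0xb4 r2=0xae r3=0xa8  N=1 Z=0
-- IRQ taken; context saved, return-PC = 3 --

K = 2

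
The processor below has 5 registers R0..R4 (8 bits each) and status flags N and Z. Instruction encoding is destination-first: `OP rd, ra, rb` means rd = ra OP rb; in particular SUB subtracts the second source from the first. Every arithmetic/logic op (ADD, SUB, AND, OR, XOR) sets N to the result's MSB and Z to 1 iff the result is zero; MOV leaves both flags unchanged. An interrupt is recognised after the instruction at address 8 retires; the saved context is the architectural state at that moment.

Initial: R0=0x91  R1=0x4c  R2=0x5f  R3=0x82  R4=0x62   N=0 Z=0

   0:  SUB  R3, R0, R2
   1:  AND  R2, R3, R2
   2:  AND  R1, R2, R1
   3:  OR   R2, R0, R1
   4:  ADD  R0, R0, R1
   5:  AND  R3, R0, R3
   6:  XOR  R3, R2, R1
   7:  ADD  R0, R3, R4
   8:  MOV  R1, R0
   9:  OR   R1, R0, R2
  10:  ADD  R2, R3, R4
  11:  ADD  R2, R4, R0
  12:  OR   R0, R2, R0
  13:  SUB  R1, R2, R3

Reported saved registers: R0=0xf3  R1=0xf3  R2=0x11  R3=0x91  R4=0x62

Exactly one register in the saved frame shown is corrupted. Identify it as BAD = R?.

BAD = R2

after  0: R0=0x91 R1=0x4c R2=0x5f R3=0x32 R4=0x62  N=0 Z=0
after  1: R0=0x91 R1=0x4c R2=0x12 R3=0x32 R4=0x62  N=0 Z=0
after  2: R0=0x91 R1=0x00 R2=0x12 R3=0x32 R4=0x62  N=0 Z=1
after  3: R0=0x91 R1=0x00 R2=0x91 R3=0x32 R4=0x62  N=1 Z=0
after  4: R0=0x91 R1=0x00 R2=0x91 R3=0x32 R4=0x62  N=1 Z=0
after  5: R0=0x91 R1=0x00 R2=0x91 R3=0x10 R4=0x62  N=0 Z=0
after  6: R0=0x91 R1=0x00 R2=0x91 R3=0x91 R4=0x62  N=1 Z=0
after  7: R0=0xf3 R1=0x00 R2=0x91 R3=0x91 R4=0x62  N=1 Z=0
after  8: R0=0xf3 R1=0xf3 R2=0x91 R3=0x91 R4=0x62  N=1 Z=0
-- IRQ taken; context saved, return-PC = 9 --
mismatch: R2: reported 0x11 vs actual 0x91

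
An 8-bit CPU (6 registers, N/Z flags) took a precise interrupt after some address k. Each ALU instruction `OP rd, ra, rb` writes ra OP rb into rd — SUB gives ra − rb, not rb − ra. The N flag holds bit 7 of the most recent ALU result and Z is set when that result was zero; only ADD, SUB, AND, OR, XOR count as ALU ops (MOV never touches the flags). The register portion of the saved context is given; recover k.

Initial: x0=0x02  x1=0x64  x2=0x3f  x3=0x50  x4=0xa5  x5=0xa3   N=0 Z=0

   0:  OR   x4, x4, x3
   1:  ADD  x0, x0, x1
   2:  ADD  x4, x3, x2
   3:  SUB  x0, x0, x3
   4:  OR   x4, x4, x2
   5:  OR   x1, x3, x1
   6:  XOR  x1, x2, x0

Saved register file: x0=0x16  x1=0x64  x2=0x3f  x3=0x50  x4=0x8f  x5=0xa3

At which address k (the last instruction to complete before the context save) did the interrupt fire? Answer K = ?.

K = 3

after  0: x0=0x02 x1=0x64 x2=0x3f x3=0x50 x4=0xf5 x5=0xa3  N=1 Z=0
after  1: x0=0x66 x1=0x64 x2=0x3f x3=0x50 x4=0xf5 x5=0xa3  N=0 Z=0
after  2: x0=0x66 x1=0x64 x2=0x3f x3=0x50 x4=0x8f x5=0xa3  N=1 Z=0
after  3: x0=0x16 x1=0x64 x2=0x3f x3=0x50 x4=0x8f x5=0xa3  N=0 Z=0
-- IRQ taken; context saved, return-PC = 4 --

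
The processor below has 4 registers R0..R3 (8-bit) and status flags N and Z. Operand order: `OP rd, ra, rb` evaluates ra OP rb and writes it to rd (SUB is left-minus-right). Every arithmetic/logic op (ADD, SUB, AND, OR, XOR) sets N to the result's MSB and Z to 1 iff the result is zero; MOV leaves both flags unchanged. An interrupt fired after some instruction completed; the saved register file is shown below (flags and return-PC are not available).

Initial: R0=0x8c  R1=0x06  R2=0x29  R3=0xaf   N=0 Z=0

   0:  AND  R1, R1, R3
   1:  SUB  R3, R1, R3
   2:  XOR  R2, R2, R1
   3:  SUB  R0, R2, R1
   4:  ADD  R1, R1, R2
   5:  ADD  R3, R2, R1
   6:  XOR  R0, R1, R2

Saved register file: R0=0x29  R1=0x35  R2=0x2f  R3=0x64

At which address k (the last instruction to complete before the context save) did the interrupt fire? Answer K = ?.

after  0: R0=0x8c R1=0x06 R2=0x29 R3=0xaf  N=0 Z=0
after  1: R0=0x8c R1=0x06 R2=0x29 R3=0x57  N=0 Z=0
after  2: R0=0x8c R1=0x06 R2=0x2f R3=0x57  N=0 Z=0
after  3: R0=0x29 R1=0x06 R2=0x2f R3=0x57  N=0 Z=0
after  4: R0=0x29 R1=0x35 R2=0x2f R3=0x57  N=0 Z=0
after  5: R0=0x29 R1=0x35 R2=0x2f R3=0x64  N=0 Z=0
-- IRQ taken; context saved, return-PC = 6 --

K = 5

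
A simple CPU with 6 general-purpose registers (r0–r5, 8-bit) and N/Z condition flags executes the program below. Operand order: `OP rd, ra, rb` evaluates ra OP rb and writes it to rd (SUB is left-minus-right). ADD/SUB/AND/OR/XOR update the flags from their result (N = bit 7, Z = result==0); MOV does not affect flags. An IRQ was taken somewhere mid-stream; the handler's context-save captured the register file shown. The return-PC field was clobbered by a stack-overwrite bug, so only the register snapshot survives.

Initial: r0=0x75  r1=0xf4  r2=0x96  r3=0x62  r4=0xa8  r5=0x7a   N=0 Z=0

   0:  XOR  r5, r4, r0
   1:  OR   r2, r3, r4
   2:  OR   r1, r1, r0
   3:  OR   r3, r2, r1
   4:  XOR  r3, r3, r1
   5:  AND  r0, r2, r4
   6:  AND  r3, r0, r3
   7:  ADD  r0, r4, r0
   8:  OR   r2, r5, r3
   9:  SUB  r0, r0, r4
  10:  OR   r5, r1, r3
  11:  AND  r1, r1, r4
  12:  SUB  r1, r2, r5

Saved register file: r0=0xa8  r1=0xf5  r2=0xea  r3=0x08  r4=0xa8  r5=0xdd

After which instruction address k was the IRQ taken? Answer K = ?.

K = 6

after  0: r0=0x75 r1=0xf4 r2=0x96 r3=0x62 r4=0xa8 r5=0xdd  N=1 Z=0
after  1: r0=0x75 r1=0xf4 r2=0xea r3=0x62 r4=0xa8 r5=0xdd  N=1 Z=0
after  2: r0=0x75 r1=0xf5 r2=0xea r3=0x62 r4=0xa8 r5=0xdd  N=1 Z=0
after  3: r0=0x75 r1=0xf5 r2=0xea r3=0xff r4=0xa8 r5=0xdd  N=1 Z=0
after  4: r0=0x75 r1=0xf5 r2=0xea r3=0x0a r4=0xa8 r5=0xdd  N=0 Z=0
after  5: r0=0xa8 r1=0xf5 r2=0xea r3=0x0a r4=0xa8 r5=0xdd  N=1 Z=0
after  6: r0=0xa8 r1=0xf5 r2=0xea r3=0x08 r4=0xa8 r5=0xdd  N=0 Z=0
-- IRQ taken; context saved, return-PC = 7 --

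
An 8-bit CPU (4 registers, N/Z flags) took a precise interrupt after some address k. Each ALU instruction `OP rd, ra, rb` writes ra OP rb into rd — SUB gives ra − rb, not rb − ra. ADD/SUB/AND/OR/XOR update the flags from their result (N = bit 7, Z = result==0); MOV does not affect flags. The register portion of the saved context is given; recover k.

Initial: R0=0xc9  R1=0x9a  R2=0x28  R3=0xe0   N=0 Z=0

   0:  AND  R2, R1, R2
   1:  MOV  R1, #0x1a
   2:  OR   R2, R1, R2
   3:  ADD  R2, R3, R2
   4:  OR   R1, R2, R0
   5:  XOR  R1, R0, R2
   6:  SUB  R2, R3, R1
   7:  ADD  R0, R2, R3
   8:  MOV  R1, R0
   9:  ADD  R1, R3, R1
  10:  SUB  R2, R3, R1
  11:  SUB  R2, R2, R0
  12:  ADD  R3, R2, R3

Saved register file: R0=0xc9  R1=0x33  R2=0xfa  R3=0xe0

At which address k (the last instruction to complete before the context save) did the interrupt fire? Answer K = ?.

K = 5

after  0: R0=0xc9 R1=0x9a R2=0x08 R3=0xe0  N=0 Z=0
after  1: R0=0xc9 R1=0x1a R2=0x08 R3=0xe0  N=0 Z=0
after  2: R0=0xc9 R1=0x1a R2=0x1a R3=0xe0  N=0 Z=0
after  3: R0=0xc9 R1=0x1a R2=0xfa R3=0xe0  N=1 Z=0
after  4: R0=0xc9 R1=0xfb R2=0xfa R3=0xe0  N=1 Z=0
after  5: R0=0xc9 R1=0x33 R2=0xfa R3=0xe0  N=0 Z=0
-- IRQ taken; context saved, return-PC = 6 --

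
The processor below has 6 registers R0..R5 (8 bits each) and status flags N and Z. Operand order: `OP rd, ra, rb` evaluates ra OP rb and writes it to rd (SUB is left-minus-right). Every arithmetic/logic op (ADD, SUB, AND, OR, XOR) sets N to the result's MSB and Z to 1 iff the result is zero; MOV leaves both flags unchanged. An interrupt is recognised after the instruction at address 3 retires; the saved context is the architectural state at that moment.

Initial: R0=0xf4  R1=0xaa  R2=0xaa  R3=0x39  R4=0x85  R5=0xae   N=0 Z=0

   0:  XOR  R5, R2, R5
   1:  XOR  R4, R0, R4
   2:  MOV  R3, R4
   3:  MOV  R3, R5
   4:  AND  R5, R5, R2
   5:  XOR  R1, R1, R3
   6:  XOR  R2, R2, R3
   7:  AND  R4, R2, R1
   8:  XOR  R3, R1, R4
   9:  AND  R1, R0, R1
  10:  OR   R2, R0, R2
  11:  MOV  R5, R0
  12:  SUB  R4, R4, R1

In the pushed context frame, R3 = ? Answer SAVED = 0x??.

after  0: R0=0xf4 R1=0xaa R2=0xaa R3=0x39 R4=0x85 R5=0x04  N=0 Z=0
after  1: R0=0xf4 R1=0xaa R2=0xaa R3=0x39 R4=0x71 R5=0x04  N=0 Z=0
after  2: R0=0xf4 R1=0xaa R2=0xaa R3=0x71 R4=0x71 R5=0x04  N=0 Z=0
after  3: R0=0xf4 R1=0xaa R2=0xaa R3=0x04 R4=0x71 R5=0x04  N=0 Z=0
-- IRQ taken; context saved, return-PC = 4 --

SAVED = 0x04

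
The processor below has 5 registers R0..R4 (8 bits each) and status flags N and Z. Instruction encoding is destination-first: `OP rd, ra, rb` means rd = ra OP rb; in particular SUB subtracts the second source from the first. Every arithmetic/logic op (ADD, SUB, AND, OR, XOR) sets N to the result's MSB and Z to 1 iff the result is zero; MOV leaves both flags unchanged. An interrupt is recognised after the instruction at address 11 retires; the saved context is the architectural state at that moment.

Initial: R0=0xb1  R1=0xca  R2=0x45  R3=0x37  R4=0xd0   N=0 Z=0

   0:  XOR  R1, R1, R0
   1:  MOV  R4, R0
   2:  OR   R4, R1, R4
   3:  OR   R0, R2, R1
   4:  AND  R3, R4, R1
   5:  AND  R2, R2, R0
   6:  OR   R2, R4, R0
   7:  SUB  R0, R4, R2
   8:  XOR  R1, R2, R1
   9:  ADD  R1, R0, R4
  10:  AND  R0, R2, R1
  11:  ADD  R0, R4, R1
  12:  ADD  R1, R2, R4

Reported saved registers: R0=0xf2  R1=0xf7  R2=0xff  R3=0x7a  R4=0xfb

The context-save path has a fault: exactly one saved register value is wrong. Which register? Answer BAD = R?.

after  0: R0=0xb1 R1=0x7b R2=0x45 R3=0x37 R4=0xd0  N=0 Z=0
after  1: R0=0xb1 R1=0x7b R2=0x45 R3=0x37 R4=0xb1  N=0 Z=0
after  2: R0=0xb1 R1=0x7b R2=0x45 R3=0x37 R4=0xfb  N=1 Z=0
after  3: R0=0x7f R1=0x7b R2=0x45 R3=0x37 R4=0xfb  N=0 Z=0
after  4: R0=0x7f R1=0x7b R2=0x45 R3=0x7b R4=0xfb  N=0 Z=0
after  5: R0=0x7f R1=0x7b R2=0x45 R3=0x7b R4=0xfb  N=0 Z=0
after  6: R0=0x7f R1=0x7b R2=0xff R3=0x7b R4=0xfb  N=1 Z=0
after  7: R0=0xfc R1=0x7b R2=0xff R3=0x7b R4=0xfb  N=1 Z=0
after  8: R0=0xfc R1=0x84 R2=0xff R3=0x7b R4=0xfb  N=1 Z=0
after  9: R0=0xfc R1=0xf7 R2=0xff R3=0x7b R4=0xfb  N=1 Z=0
after 10: R0=0xf7 R1=0xf7 R2=0xff R3=0x7b R4=0xfb  N=1 Z=0
after 11: R0=0xf2 R1=0xf7 R2=0xff R3=0x7b R4=0xfb  N=1 Z=0
-- IRQ taken; context saved, return-PC = 12 --
mismatch: R3: reported 0x7a vs actual 0x7b

BAD = R3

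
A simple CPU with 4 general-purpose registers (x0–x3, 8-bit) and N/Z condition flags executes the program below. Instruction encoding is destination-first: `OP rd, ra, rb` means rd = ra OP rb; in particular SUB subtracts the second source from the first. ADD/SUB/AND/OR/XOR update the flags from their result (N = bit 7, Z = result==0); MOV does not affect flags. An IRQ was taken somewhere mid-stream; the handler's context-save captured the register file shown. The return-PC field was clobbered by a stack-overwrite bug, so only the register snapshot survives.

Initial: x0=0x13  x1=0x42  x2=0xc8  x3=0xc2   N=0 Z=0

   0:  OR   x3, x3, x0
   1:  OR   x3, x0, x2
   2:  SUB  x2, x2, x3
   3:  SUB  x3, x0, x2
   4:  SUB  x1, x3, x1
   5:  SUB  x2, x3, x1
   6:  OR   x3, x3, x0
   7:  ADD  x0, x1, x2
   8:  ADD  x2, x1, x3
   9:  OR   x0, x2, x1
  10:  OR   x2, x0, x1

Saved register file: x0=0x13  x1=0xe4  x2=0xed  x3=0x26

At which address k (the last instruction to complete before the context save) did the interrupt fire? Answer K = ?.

after  0: x0=0x13 x1=0x42 x2=0xc8 x3=0xd3  N=1 Z=0
after  1: x0=0x13 x1=0x42 x2=0xc8 x3=0xdb  N=1 Z=0
after  2: x0=0x13 x1=0x42 x2=0xed x3=0xdb  N=1 Z=0
after  3: x0=0x13 x1=0x42 x2=0xed x3=0x26  N=0 Z=0
after  4: x0=0x13 x1=0xe4 x2=0xed x3=0x26  N=1 Z=0
-- IRQ taken; context saved, return-PC = 5 --

K = 4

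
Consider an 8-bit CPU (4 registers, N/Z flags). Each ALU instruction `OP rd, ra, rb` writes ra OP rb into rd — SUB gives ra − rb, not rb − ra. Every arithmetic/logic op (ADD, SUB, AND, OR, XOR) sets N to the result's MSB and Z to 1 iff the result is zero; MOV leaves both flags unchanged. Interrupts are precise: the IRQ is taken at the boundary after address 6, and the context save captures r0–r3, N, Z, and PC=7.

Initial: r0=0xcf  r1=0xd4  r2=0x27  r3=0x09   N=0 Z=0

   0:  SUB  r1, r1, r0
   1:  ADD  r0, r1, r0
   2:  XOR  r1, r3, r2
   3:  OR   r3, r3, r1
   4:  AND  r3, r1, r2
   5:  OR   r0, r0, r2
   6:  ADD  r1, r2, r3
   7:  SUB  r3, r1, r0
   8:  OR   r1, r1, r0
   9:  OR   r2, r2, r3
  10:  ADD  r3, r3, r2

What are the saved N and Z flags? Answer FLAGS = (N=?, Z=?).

after  0: r0=0xcf r1=0x05 r2=0x27 r3=0x09  N=0 Z=0
after  1: r0=0xd4 r1=0x05 r2=0x27 r3=0x09  N=1 Z=0
after  2: r0=0xd4 r1=0x2e r2=0x27 r3=0x09  N=0 Z=0
after  3: r0=0xd4 r1=0x2e r2=0x27 r3=0x2f  N=0 Z=0
after  4: r0=0xd4 r1=0x2e r2=0x27 r3=0x26  N=0 Z=0
after  5: r0=0xf7 r1=0x2e r2=0x27 r3=0x26  N=1 Z=0
after  6: r0=0xf7 r1=0x4d r2=0x27 r3=0x26  N=0 Z=0
-- IRQ taken; context saved, return-PC = 7 --

FLAGS = (N=0, Z=0)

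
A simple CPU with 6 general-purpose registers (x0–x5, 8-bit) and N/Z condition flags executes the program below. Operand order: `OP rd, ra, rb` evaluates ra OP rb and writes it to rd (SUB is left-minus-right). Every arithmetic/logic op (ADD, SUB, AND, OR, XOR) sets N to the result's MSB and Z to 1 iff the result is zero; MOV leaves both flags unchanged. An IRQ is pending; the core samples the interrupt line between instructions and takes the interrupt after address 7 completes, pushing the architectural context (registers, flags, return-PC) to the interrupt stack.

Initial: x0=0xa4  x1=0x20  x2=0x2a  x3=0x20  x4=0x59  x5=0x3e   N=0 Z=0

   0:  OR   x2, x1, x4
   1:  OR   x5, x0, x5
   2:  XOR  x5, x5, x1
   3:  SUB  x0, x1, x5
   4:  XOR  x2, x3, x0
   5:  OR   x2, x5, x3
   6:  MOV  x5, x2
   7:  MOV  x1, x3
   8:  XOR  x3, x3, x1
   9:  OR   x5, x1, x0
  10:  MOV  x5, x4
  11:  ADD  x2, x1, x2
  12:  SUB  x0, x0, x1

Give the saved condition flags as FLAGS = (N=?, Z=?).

after  0: x0=0xa4 x1=0x20 x2=0x79 x3=0x20 x4=0x59 x5=0x3e  N=0 Z=0
after  1: x0=0xa4 x1=0x20 x2=0x79 x3=0x20 x4=0x59 x5=0xbe  N=1 Z=0
after  2: x0=0xa4 x1=0x20 x2=0x79 x3=0x20 x4=0x59 x5=0x9e  N=1 Z=0
after  3: x0=0x82 x1=0x20 x2=0x79 x3=0x20 x4=0x59 x5=0x9e  N=1 Z=0
after  4: x0=0x82 x1=0x20 x2=0xa2 x3=0x20 x4=0x59 x5=0x9e  N=1 Z=0
after  5: x0=0x82 x1=0x20 x2=0xbe x3=0x20 x4=0x59 x5=0x9e  N=1 Z=0
after  6: x0=0x82 x1=0x20 x2=0xbe x3=0x20 x4=0x59 x5=0xbe  N=1 Z=0
after  7: x0=0x82 x1=0x20 x2=0xbe x3=0x20 x4=0x59 x5=0xbe  N=1 Z=0
-- IRQ taken; context saved, return-PC = 8 --

FLAGS = (N=1, Z=0)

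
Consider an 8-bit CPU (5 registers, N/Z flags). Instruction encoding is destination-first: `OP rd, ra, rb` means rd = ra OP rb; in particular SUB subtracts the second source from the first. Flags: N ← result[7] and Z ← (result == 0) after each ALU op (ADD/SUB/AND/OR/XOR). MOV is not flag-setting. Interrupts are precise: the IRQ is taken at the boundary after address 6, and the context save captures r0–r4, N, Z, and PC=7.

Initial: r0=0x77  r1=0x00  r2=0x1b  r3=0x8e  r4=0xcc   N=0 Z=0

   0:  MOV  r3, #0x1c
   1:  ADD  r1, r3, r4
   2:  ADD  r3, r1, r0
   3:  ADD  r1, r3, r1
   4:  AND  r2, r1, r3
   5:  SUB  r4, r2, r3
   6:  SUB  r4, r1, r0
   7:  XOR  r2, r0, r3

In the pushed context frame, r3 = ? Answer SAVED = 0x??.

after  0: r0=0x77 r1=0x00 r2=0x1b r3=0x1c r4=0xcc  N=0 Z=0
after  1: r0=0x77 r1=0xe8 r2=0x1b r3=0x1c r4=0xcc  N=1 Z=0
after  2: r0=0x77 r1=0xe8 r2=0x1b r3=0x5f r4=0xcc  N=0 Z=0
after  3: r0=0x77 r1=0x47 r2=0x1b r3=0x5f r4=0xcc  N=0 Z=0
after  4: r0=0x77 r1=0x47 r2=0x47 r3=0x5f r4=0xcc  N=0 Z=0
after  5: r0=0x77 r1=0x47 r2=0x47 r3=0x5f r4=0xe8  N=1 Z=0
after  6: r0=0x77 r1=0x47 r2=0x47 r3=0x5f r4=0xd0  N=1 Z=0
-- IRQ taken; context saved, return-PC = 7 --

SAVED = 0x5f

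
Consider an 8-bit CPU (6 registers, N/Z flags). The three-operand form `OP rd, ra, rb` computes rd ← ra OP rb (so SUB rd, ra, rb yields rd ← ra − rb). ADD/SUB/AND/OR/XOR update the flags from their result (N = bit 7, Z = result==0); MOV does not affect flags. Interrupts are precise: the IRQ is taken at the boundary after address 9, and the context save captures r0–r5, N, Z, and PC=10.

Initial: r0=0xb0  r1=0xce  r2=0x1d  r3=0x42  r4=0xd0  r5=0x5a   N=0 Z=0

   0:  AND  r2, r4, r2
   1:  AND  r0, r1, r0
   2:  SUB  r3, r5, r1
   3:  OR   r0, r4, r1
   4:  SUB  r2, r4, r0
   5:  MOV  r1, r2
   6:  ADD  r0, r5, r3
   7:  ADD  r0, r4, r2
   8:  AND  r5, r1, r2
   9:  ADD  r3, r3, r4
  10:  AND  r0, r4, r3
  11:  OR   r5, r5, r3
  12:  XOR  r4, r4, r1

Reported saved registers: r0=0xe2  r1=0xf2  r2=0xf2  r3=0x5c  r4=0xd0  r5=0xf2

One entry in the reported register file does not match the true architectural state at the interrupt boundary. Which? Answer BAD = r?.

after  0: r0=0xb0 r1=0xce r2=0x10 r3=0x42 r4=0xd0 r5=0x5a  N=0 Z=0
after  1: r0=0x80 r1=0xce r2=0x10 r3=0x42 r4=0xd0 r5=0x5a  N=1 Z=0
after  2: r0=0x80 r1=0xce r2=0x10 r3=0x8c r4=0xd0 r5=0x5a  N=1 Z=0
after  3: r0=0xde r1=0xce r2=0x10 r3=0x8c r4=0xd0 r5=0x5a  N=1 Z=0
after  4: r0=0xde r1=0xce r2=0xf2 r3=0x8c r4=0xd0 r5=0x5a  N=1 Z=0
after  5: r0=0xde r1=0xf2 r2=0xf2 r3=0x8c r4=0xd0 r5=0x5a  N=1 Z=0
after  6: r0=0xe6 r1=0xf2 r2=0xf2 r3=0x8c r4=0xd0 r5=0x5a  N=1 Z=0
after  7: r0=0xc2 r1=0xf2 r2=0xf2 r3=0x8c r4=0xd0 r5=0x5a  N=1 Z=0
after  8: r0=0xc2 r1=0xf2 r2=0xf2 r3=0x8c r4=0xd0 r5=0xf2  N=1 Z=0
after  9: r0=0xc2 r1=0xf2 r2=0xf2 r3=0x5c r4=0xd0 r5=0xf2  N=0 Z=0
-- IRQ taken; context saved, return-PC = 10 --
mismatch: r0: reported 0xe2 vs actual 0xc2

BAD = r0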